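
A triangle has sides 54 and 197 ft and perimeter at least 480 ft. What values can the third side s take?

229 ≤ s < 251

Triangle inequality alone gives 143 < s < 251.
The perimeter condition gives s ≥ 480 − 54 − 197 = 229.
Intersecting the two: 229 ≤ s < 251.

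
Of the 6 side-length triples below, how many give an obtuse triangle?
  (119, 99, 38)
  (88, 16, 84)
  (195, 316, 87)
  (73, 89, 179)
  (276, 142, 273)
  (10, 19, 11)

3

(119,99,38): 38²+99² = 11245 < 14161 = 119² → obtuse
(88,16,84): 16²+84² = 7312 < 7744 = 88² → obtuse
(195,316,87): 87+195 ≤ 316, not a triangle
(73,89,179): 73+89 ≤ 179, not a triangle
(276,142,273): 142²+273² = 94693 > 76176 = 276² → acute
(10,19,11): 10²+11² = 221 < 361 = 19² → obtuse
3 of the 6 are obtuse.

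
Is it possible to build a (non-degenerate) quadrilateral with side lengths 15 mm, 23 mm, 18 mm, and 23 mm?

Yes

A quadrilateral exists iff every side is shorter than the sum of the others — equivalently, the longest side is less than the sum of the rest.
Longest side 23 < 56 (sum of the remaining 3), so yes.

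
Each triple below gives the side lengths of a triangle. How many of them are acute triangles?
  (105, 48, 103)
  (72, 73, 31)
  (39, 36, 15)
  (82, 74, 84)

(105,48,103): 48²+103² = 12913 > 11025 = 105² → acute
(72,73,31): 31²+72² = 6145 > 5329 = 73² → acute
(39,36,15): 15²+36² = 1521 = 39² → right
(82,74,84): 74²+82² = 12200 > 7056 = 84² → acute
3 of the 4 are acute.

3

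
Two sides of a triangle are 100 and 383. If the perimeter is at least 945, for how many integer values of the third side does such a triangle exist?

21

Triangle inequality: 283 < x < 483. Perimeter ≥ 945 gives x ≥ 945 − 100 − 383 = 462.
So 462 ≤ x < 483; integers 462 through 482: 21 values.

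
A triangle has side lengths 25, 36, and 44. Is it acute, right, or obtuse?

Compare the square of the longest side to the sum of squares of the other two: 25² + 36² = 1921 < 1936 = 44².

obtuse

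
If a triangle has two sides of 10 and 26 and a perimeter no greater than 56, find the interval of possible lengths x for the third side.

Triangle inequality alone gives 16 < x < 36.
The perimeter condition gives x ≤ 56 − 10 − 26 = 20.
Intersecting the two: 16 < x ≤ 20.

16 < x ≤ 20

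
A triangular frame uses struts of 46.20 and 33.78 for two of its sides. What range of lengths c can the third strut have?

By the triangle inequality, c must be less than 46.20 + 33.78 = 79.98 and greater than |46.20 − 33.78| = 12.42.

12.42 < c < 79.98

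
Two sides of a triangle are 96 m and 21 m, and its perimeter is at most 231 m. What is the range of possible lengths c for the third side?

Triangle inequality alone gives 75 < c < 117.
The perimeter condition gives c ≤ 231 − 96 − 21 = 114.
Intersecting the two: 75 < c ≤ 114.

75 < c ≤ 114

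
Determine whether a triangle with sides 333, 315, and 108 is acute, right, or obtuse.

right

Compare the square of the longest side to the sum of squares of the other two: 108² + 315² = 110889 = 333².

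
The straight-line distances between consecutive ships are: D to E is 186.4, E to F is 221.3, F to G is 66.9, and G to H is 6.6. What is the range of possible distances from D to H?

The maximum is all hops collinear in one direction: 186.4 + 221.3 + 66.9 + 6.6 = 481.2.
The longest hop is 221.3; the others sum to 259.9. Since 221.3 ≤ 259.9, the path can fold back on itself completely, so the minimum distance is 0.

0 ≤ DH ≤ 481.2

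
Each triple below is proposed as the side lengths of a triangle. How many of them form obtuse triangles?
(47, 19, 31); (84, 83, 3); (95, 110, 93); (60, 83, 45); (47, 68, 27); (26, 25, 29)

(47,19,31): 19²+31² = 1322 < 2209 = 47² → obtuse
(84,83,3): 3²+83² = 6898 < 7056 = 84² → obtuse
(95,110,93): 93²+95² = 17674 > 12100 = 110² → acute
(60,83,45): 45²+60² = 5625 < 6889 = 83² → obtuse
(47,68,27): 27²+47² = 2938 < 4624 = 68² → obtuse
(26,25,29): 25²+26² = 1301 > 841 = 29² → acute
4 of the 6 are obtuse.

4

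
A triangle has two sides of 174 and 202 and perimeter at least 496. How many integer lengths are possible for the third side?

Triangle inequality: 28 < x < 376. Perimeter ≥ 496 gives x ≥ 496 − 174 − 202 = 120.
So 120 ≤ x < 376; integers 120 through 375: 256 values.

256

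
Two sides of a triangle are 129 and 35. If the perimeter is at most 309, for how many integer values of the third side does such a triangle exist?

51

Triangle inequality: 94 < x < 164. Perimeter ≤ 309 gives x ≤ 309 − 129 − 35 = 145.
So 94 < x ≤ 145; integers 95 through 145: 51 values.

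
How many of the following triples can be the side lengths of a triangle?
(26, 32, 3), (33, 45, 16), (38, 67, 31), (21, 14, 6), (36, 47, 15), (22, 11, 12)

(3,26,32): 3+26 ≤ 32 → not valid
(16,33,45): 16+33 > 45 → valid
(31,38,67): 31+38 > 67 → valid
(6,14,21): 6+14 ≤ 21 → not valid
(15,36,47): 15+36 > 47 → valid
(11,12,22): 11+12 > 22 → valid
4 of the 6 triples form a triangle.

4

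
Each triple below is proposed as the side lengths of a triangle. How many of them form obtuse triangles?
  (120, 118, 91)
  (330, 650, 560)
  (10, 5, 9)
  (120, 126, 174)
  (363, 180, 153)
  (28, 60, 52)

(120,118,91): 91²+118² = 22205 > 14400 = 120² → acute
(330,650,560): 330²+560² = 422500 = 650² → right
(10,5,9): 5²+9² = 106 > 100 = 10² → acute
(120,126,174): 120²+126² = 30276 = 174² → right
(363,180,153): 153+180 ≤ 363, not a triangle
(28,60,52): 28²+52² = 3488 < 3600 = 60² → obtuse
1 of the 6 is obtuse.

1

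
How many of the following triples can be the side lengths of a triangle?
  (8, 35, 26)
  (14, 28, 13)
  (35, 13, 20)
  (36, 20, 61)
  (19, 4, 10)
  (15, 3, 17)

1

(8,26,35): 8+26 ≤ 35 → not valid
(13,14,28): 13+14 ≤ 28 → not valid
(13,20,35): 13+20 ≤ 35 → not valid
(20,36,61): 20+36 ≤ 61 → not valid
(4,10,19): 4+10 ≤ 19 → not valid
(3,15,17): 3+15 > 17 → valid
1 of the 6 triples forms a triangle.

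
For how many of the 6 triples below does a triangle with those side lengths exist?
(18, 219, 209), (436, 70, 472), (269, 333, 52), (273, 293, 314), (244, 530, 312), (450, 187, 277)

5

(18,209,219): 18+209 > 219 → valid
(70,436,472): 70+436 > 472 → valid
(52,269,333): 52+269 ≤ 333 → not valid
(273,293,314): 273+293 > 314 → valid
(244,312,530): 244+312 > 530 → valid
(187,277,450): 187+277 > 450 → valid
5 of the 6 triples form a triangle.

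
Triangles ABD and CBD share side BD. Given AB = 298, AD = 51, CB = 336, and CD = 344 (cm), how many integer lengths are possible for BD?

From triangle ABD: 247 < BD < 349.
From triangle CBD: 8 < BD < 680.
Intersection: 247 < BD < 349, so integers 248 through 348: 101 values.

101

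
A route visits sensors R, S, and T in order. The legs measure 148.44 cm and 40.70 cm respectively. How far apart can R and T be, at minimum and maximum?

By the triangle inequality, |148.44 − 40.70| ≤ RT ≤ 148.44 + 40.70.

107.74 ≤ RT ≤ 189.14 cm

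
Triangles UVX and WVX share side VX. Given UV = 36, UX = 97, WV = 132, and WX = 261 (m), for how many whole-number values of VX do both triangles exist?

From triangle UVX: 61 < VX < 133.
From triangle WVX: 129 < VX < 393.
Intersection: 129 < VX < 133, so integers 130 through 132: 3 values.

3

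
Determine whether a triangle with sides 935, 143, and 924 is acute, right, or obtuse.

Compare the square of the longest side to the sum of squares of the other two: 143² + 924² = 874225 = 935².

right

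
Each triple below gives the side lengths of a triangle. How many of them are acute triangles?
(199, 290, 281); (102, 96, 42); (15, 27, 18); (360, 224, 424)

2

(199,290,281): 199²+281² = 118562 > 84100 = 290² → acute
(102,96,42): 42²+96² = 10980 > 10404 = 102² → acute
(15,27,18): 15²+18² = 549 < 729 = 27² → obtuse
(360,224,424): 224²+360² = 179776 = 424² → right
2 of the 4 are acute.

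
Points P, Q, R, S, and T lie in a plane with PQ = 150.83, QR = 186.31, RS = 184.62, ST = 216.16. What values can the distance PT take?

0 ≤ PT ≤ 737.92

The maximum is all hops collinear in one direction: 150.83 + 186.31 + 184.62 + 216.16 = 737.92.
The longest hop is 216.16; the others sum to 521.76. Since 216.16 ≤ 521.76, the path can fold back on itself completely, so the minimum distance is 0.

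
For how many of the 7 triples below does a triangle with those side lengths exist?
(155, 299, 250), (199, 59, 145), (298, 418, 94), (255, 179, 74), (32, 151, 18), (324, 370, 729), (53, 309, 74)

(155,250,299): 155+250 > 299 → valid
(59,145,199): 59+145 > 199 → valid
(94,298,418): 94+298 ≤ 418 → not valid
(74,179,255): 74+179 ≤ 255 → not valid
(18,32,151): 18+32 ≤ 151 → not valid
(324,370,729): 324+370 ≤ 729 → not valid
(53,74,309): 53+74 ≤ 309 → not valid
2 of the 7 triples form a triangle.

2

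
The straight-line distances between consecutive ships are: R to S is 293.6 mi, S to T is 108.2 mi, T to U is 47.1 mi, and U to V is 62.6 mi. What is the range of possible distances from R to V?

The maximum is all hops collinear in one direction: 293.6 + 108.2 + 47.1 + 62.6 = 511.5.
The longest hop is 293.6; the others sum to 217.9. Folding the others back against it leaves at least 293.6 − 217.9 = 75.7.

75.7 ≤ RV ≤ 511.5 mi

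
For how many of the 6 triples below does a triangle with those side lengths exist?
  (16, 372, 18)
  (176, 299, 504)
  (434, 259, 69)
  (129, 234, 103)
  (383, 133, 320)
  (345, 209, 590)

(16,18,372): 16+18 ≤ 372 → not valid
(176,299,504): 176+299 ≤ 504 → not valid
(69,259,434): 69+259 ≤ 434 → not valid
(103,129,234): 103+129 ≤ 234 → not valid
(133,320,383): 133+320 > 383 → valid
(209,345,590): 209+345 ≤ 590 → not valid
1 of the 6 triples forms a triangle.

1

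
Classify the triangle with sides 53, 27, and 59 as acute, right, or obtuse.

acute

Compare the square of the longest side to the sum of squares of the other two: 27² + 53² = 3538 > 3481 = 59².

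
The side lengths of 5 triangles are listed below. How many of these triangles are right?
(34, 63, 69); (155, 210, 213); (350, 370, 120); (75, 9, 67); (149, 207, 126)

1

(34,63,69): 34²+63² = 5125 > 4761 = 69² → acute
(155,210,213): 155²+210² = 68125 > 45369 = 213² → acute
(350,370,120): 120²+350² = 136900 = 370² → right
(75,9,67): 9²+67² = 4570 < 5625 = 75² → obtuse
(149,207,126): 126²+149² = 38077 < 42849 = 207² → obtuse
1 of the 5 is right.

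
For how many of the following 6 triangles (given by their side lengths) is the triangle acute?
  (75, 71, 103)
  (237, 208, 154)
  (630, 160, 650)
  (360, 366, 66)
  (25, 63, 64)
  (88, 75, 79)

4

(75,71,103): 71²+75² = 10666 > 10609 = 103² → acute
(237,208,154): 154²+208² = 66980 > 56169 = 237² → acute
(630,160,650): 160²+630² = 422500 = 650² → right
(360,366,66): 66²+360² = 133956 = 366² → right
(25,63,64): 25²+63² = 4594 > 4096 = 64² → acute
(88,75,79): 75²+79² = 11866 > 7744 = 88² → acute
4 of the 6 are acute.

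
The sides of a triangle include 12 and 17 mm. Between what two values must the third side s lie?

5 < s < 29

By the triangle inequality, s must be less than 12 + 17 = 29 and greater than |12 − 17| = 5.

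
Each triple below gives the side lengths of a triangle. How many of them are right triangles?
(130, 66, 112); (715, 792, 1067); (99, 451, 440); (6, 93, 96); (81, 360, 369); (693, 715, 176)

(130,66,112): 66²+112² = 16900 = 130² → right
(715,792,1067): 715²+792² = 1138489 = 1067² → right
(99,451,440): 99²+440² = 203401 = 451² → right
(6,93,96): 6²+93² = 8685 < 9216 = 96² → obtuse
(81,360,369): 81²+360² = 136161 = 369² → right
(693,715,176): 176²+693² = 511225 = 715² → right
5 of the 6 are right.

5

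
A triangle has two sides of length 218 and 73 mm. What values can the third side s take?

By the triangle inequality, s must be less than 218 + 73 = 291 and greater than |218 − 73| = 145.

145 < s < 291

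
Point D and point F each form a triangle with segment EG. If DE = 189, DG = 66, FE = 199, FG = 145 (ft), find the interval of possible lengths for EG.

From triangle DEG: |189 − 66| < EG < 189 + 66, i.e. 123 < EG < 255.
From triangle FEG: 54 < EG < 344.
Both must hold, so EG lies in the intersection.

123 < EG < 255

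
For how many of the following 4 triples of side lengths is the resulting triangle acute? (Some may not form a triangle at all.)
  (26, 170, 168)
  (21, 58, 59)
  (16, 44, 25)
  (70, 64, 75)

2

(26,170,168): 26²+168² = 28900 = 170² → right
(21,58,59): 21²+58² = 3805 > 3481 = 59² → acute
(16,44,25): 16+25 ≤ 44, not a triangle
(70,64,75): 64²+70² = 8996 > 5625 = 75² → acute
2 of the 4 are acute.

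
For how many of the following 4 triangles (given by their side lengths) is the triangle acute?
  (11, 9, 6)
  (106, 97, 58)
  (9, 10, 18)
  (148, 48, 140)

1

(11,9,6): 6²+9² = 117 < 121 = 11² → obtuse
(106,97,58): 58²+97² = 12773 > 11236 = 106² → acute
(9,10,18): 9²+10² = 181 < 324 = 18² → obtuse
(148,48,140): 48²+140² = 21904 = 148² → right
1 of the 4 is acute.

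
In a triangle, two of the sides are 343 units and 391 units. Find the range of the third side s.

By the triangle inequality, s must be less than 343 + 391 = 734 and greater than |343 − 391| = 48.

48 < s < 734 (units)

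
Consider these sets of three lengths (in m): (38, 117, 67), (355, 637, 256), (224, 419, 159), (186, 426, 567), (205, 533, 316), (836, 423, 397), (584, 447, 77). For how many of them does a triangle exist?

(38,67,117): 38+67 ≤ 117 → not valid
(256,355,637): 256+355 ≤ 637 → not valid
(159,224,419): 159+224 ≤ 419 → not valid
(186,426,567): 186+426 > 567 → valid
(205,316,533): 205+316 ≤ 533 → not valid
(397,423,836): 397+423 ≤ 836 → not valid
(77,447,584): 77+447 ≤ 584 → not valid
1 of the 7 triples forms a triangle.

1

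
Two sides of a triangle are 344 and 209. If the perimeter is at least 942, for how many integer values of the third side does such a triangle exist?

164

Triangle inequality: 135 < x < 553. Perimeter ≥ 942 gives x ≥ 942 − 344 − 209 = 389.
So 389 ≤ x < 553; integers 389 through 552: 164 values.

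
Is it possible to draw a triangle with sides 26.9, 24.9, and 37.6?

The longest side is 37.6, and the other two sum to 51.8.
Since 51.8 > 37.6, the triangle inequality holds.

Yes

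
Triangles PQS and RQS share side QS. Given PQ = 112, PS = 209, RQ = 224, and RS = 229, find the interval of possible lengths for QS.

From triangle PQS: |112 − 209| < QS < 112 + 209, i.e. 97 < QS < 321.
From triangle RQS: 5 < QS < 453.
Both must hold, so QS lies in the intersection.

97 < QS < 321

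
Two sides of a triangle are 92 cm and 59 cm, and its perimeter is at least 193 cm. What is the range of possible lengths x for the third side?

42 ≤ x < 151 cm

Triangle inequality alone gives 33 < x < 151.
The perimeter condition gives x ≥ 193 − 92 − 59 = 42.
Intersecting the two: 42 ≤ x < 151.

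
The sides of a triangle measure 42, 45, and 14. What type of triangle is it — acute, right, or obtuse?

Compare the square of the longest side to the sum of squares of the other two: 14² + 42² = 1960 < 2025 = 45².

obtuse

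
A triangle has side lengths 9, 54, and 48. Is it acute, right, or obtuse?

obtuse

Compare the square of the longest side to the sum of squares of the other two: 9² + 48² = 2385 < 2916 = 54².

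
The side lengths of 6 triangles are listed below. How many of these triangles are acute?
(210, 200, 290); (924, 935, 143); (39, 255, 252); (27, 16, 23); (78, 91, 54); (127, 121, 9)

2

(210,200,290): 200²+210² = 84100 = 290² → right
(924,935,143): 143²+924² = 874225 = 935² → right
(39,255,252): 39²+252² = 65025 = 255² → right
(27,16,23): 16²+23² = 785 > 729 = 27² → acute
(78,91,54): 54²+78² = 9000 > 8281 = 91² → acute
(127,121,9): 9²+121² = 14722 < 16129 = 127² → obtuse
2 of the 6 are acute.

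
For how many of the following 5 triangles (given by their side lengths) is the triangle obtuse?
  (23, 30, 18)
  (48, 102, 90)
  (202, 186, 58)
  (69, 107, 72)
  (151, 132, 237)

4

(23,30,18): 18²+23² = 853 < 900 = 30² → obtuse
(48,102,90): 48²+90² = 10404 = 102² → right
(202,186,58): 58²+186² = 37960 < 40804 = 202² → obtuse
(69,107,72): 69²+72² = 9945 < 11449 = 107² → obtuse
(151,132,237): 132²+151² = 40225 < 56169 = 237² → obtuse
4 of the 5 are obtuse.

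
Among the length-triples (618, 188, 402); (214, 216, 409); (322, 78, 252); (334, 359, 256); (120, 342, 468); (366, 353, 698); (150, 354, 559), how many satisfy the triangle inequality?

4

(188,402,618): 188+402 ≤ 618 → not valid
(214,216,409): 214+216 > 409 → valid
(78,252,322): 78+252 > 322 → valid
(256,334,359): 256+334 > 359 → valid
(120,342,468): 120+342 ≤ 468 → not valid
(353,366,698): 353+366 > 698 → valid
(150,354,559): 150+354 ≤ 559 → not valid
4 of the 7 triples form a triangle.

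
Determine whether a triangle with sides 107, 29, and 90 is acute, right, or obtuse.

Compare the square of the longest side to the sum of squares of the other two: 29² + 90² = 8941 < 11449 = 107².

obtuse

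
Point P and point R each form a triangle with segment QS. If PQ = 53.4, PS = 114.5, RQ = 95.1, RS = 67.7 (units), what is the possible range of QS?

From triangle PQS: |53.4 − 114.5| < QS < 53.4 + 114.5, i.e. 61.1 < QS < 167.9.
From triangle RQS: 27.4 < QS < 162.8.
Both must hold, so QS lies in the intersection.

61.1 < QS < 162.8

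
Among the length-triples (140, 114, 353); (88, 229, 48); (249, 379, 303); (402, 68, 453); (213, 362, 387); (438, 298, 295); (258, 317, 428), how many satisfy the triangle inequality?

5

(114,140,353): 114+140 ≤ 353 → not valid
(48,88,229): 48+88 ≤ 229 → not valid
(249,303,379): 249+303 > 379 → valid
(68,402,453): 68+402 > 453 → valid
(213,362,387): 213+362 > 387 → valid
(295,298,438): 295+298 > 438 → valid
(258,317,428): 258+317 > 428 → valid
5 of the 7 triples form a triangle.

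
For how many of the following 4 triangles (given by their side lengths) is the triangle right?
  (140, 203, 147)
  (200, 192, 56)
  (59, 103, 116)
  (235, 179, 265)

2

(140,203,147): 140²+147² = 41209 = 203² → right
(200,192,56): 56²+192² = 40000 = 200² → right
(59,103,116): 59²+103² = 14090 > 13456 = 116² → acute
(235,179,265): 179²+235² = 87266 > 70225 = 265² → acute
2 of the 4 are right.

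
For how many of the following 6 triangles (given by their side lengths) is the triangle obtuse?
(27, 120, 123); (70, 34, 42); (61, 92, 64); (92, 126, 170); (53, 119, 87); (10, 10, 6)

4

(27,120,123): 27²+120² = 15129 = 123² → right
(70,34,42): 34²+42² = 2920 < 4900 = 70² → obtuse
(61,92,64): 61²+64² = 7817 < 8464 = 92² → obtuse
(92,126,170): 92²+126² = 24340 < 28900 = 170² → obtuse
(53,119,87): 53²+87² = 10378 < 14161 = 119² → obtuse
(10,10,6): 6²+10² = 136 > 100 = 10² → acute
4 of the 6 are obtuse.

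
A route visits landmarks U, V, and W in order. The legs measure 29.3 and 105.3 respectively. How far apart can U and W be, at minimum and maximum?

76.0 ≤ UW ≤ 134.6

By the triangle inequality, |29.3 − 105.3| ≤ UW ≤ 29.3 + 105.3.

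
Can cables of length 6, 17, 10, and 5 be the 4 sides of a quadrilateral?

Yes

A quadrilateral exists iff every side is shorter than the sum of the others — equivalently, the longest side is less than the sum of the rest.
Longest side 17 < 21 (sum of the remaining 3), so yes.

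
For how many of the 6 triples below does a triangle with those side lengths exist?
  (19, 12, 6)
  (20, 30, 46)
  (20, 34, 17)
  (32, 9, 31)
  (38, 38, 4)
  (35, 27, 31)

5

(6,12,19): 6+12 ≤ 19 → not valid
(20,30,46): 20+30 > 46 → valid
(17,20,34): 17+20 > 34 → valid
(9,31,32): 9+31 > 32 → valid
(4,38,38): 4+38 > 38 → valid
(27,31,35): 27+31 > 35 → valid
5 of the 6 triples form a triangle.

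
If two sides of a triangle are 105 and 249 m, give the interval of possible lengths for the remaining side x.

By the triangle inequality, x must be less than 105 + 249 = 354 and greater than |105 − 249| = 144.

144 < x < 354 (m)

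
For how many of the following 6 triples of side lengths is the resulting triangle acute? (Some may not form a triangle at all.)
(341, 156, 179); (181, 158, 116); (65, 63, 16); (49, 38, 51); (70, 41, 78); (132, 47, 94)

(341,156,179): 156+179 ≤ 341, not a triangle
(181,158,116): 116²+158² = 38420 > 32761 = 181² → acute
(65,63,16): 16²+63² = 4225 = 65² → right
(49,38,51): 38²+49² = 3845 > 2601 = 51² → acute
(70,41,78): 41²+70² = 6581 > 6084 = 78² → acute
(132,47,94): 47²+94² = 11045 < 17424 = 132² → obtuse
3 of the 6 are acute.

3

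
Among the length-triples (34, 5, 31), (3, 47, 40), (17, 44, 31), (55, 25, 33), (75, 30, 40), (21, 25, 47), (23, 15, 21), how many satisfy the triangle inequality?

4

(5,31,34): 5+31 > 34 → valid
(3,40,47): 3+40 ≤ 47 → not valid
(17,31,44): 17+31 > 44 → valid
(25,33,55): 25+33 > 55 → valid
(30,40,75): 30+40 ≤ 75 → not valid
(21,25,47): 21+25 ≤ 47 → not valid
(15,21,23): 15+21 > 23 → valid
4 of the 7 triples form a triangle.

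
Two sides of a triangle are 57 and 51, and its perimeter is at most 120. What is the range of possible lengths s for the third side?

6 < s ≤ 12

Triangle inequality alone gives 6 < s < 108.
The perimeter condition gives s ≤ 120 − 57 − 51 = 12.
Intersecting the two: 6 < s ≤ 12.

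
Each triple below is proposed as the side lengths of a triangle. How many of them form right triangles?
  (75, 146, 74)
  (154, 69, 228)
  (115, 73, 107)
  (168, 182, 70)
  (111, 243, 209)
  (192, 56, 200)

2

(75,146,74): 74²+75² = 11101 < 21316 = 146² → obtuse
(154,69,228): 69+154 ≤ 228, not a triangle
(115,73,107): 73²+107² = 16778 > 13225 = 115² → acute
(168,182,70): 70²+168² = 33124 = 182² → right
(111,243,209): 111²+209² = 56002 < 59049 = 243² → obtuse
(192,56,200): 56²+192² = 40000 = 200² → right
2 of the 6 are right.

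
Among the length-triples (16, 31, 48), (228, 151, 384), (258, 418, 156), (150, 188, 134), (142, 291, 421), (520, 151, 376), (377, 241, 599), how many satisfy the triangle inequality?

(16,31,48): 16+31 ≤ 48 → not valid
(151,228,384): 151+228 ≤ 384 → not valid
(156,258,418): 156+258 ≤ 418 → not valid
(134,150,188): 134+150 > 188 → valid
(142,291,421): 142+291 > 421 → valid
(151,376,520): 151+376 > 520 → valid
(241,377,599): 241+377 > 599 → valid
4 of the 7 triples form a triangle.

4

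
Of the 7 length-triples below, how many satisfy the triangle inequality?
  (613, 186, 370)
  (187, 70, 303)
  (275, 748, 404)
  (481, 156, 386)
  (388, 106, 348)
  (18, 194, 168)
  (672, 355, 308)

2

(186,370,613): 186+370 ≤ 613 → not valid
(70,187,303): 70+187 ≤ 303 → not valid
(275,404,748): 275+404 ≤ 748 → not valid
(156,386,481): 156+386 > 481 → valid
(106,348,388): 106+348 > 388 → valid
(18,168,194): 18+168 ≤ 194 → not valid
(308,355,672): 308+355 ≤ 672 → not valid
2 of the 7 triples form a triangle.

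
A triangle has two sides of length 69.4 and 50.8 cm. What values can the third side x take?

18.6 < x < 120.2

By the triangle inequality, x must be less than 69.4 + 50.8 = 120.2 and greater than |69.4 − 50.8| = 18.6.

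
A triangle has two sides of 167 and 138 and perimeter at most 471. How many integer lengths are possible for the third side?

Triangle inequality: 29 < x < 305. Perimeter ≤ 471 gives x ≤ 471 − 167 − 138 = 166.
So 29 < x ≤ 166; integers 30 through 166: 137 values.

137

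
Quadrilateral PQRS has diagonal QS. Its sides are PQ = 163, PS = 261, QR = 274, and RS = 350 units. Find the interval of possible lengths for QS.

98 < QS < 424

From triangle PQS: |163 − 261| < QS < 163 + 261, i.e. 98 < QS < 424.
From triangle RQS: 76 < QS < 624.
Both must hold, so QS lies in the intersection.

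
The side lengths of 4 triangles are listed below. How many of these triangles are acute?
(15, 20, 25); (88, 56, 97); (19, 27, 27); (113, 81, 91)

3

(15,20,25): 15²+20² = 625 = 25² → right
(88,56,97): 56²+88² = 10880 > 9409 = 97² → acute
(19,27,27): 19²+27² = 1090 > 729 = 27² → acute
(113,81,91): 81²+91² = 14842 > 12769 = 113² → acute
3 of the 4 are acute.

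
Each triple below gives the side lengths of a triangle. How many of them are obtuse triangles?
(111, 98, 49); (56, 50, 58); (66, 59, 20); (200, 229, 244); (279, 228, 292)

(111,98,49): 49²+98² = 12005 < 12321 = 111² → obtuse
(56,50,58): 50²+56² = 5636 > 3364 = 58² → acute
(66,59,20): 20²+59² = 3881 < 4356 = 66² → obtuse
(200,229,244): 200²+229² = 92441 > 59536 = 244² → acute
(279,228,292): 228²+279² = 129825 > 85264 = 292² → acute
2 of the 5 are obtuse.

2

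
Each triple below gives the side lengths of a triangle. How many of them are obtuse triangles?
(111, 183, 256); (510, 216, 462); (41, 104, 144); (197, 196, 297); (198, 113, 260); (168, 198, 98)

(111,183,256): 111²+183² = 45810 < 65536 = 256² → obtuse
(510,216,462): 216²+462² = 260100 = 510² → right
(41,104,144): 41²+104² = 12497 < 20736 = 144² → obtuse
(197,196,297): 196²+197² = 77225 < 88209 = 297² → obtuse
(198,113,260): 113²+198² = 51973 < 67600 = 260² → obtuse
(168,198,98): 98²+168² = 37828 < 39204 = 198² → obtuse
5 of the 6 are obtuse.

5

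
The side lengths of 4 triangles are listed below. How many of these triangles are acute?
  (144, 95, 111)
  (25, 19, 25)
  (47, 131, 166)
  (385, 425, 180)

(144,95,111): 95²+111² = 21346 > 20736 = 144² → acute
(25,19,25): 19²+25² = 986 > 625 = 25² → acute
(47,131,166): 47²+131² = 19370 < 27556 = 166² → obtuse
(385,425,180): 180²+385² = 180625 = 425² → right
2 of the 4 are acute.

2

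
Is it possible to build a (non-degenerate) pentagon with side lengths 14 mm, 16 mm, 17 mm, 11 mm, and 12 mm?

A pentagon exists iff every side is shorter than the sum of the others — equivalently, the longest side is less than the sum of the rest.
Longest side 17 < 53 (sum of the remaining 4), so yes.

Yes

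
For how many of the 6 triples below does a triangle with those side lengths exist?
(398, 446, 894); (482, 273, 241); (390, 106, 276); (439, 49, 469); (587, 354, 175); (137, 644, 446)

2

(398,446,894): 398+446 ≤ 894 → not valid
(241,273,482): 241+273 > 482 → valid
(106,276,390): 106+276 ≤ 390 → not valid
(49,439,469): 49+439 > 469 → valid
(175,354,587): 175+354 ≤ 587 → not valid
(137,446,644): 137+446 ≤ 644 → not valid
2 of the 6 triples form a triangle.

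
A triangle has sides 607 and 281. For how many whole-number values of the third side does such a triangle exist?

561

The third side lies in the open interval (326, 888).
Integers from 327 to 887 inclusive: 887 − 327 + 1 = 561.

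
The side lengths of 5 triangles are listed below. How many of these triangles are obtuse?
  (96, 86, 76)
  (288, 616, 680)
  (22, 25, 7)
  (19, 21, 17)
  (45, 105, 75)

2

(96,86,76): 76²+86² = 13172 > 9216 = 96² → acute
(288,616,680): 288²+616² = 462400 = 680² → right
(22,25,7): 7²+22² = 533 < 625 = 25² → obtuse
(19,21,17): 17²+19² = 650 > 441 = 21² → acute
(45,105,75): 45²+75² = 7650 < 11025 = 105² → obtuse
2 of the 5 are obtuse.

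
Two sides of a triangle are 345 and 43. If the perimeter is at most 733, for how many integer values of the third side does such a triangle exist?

43

Triangle inequality: 302 < x < 388. Perimeter ≤ 733 gives x ≤ 733 − 345 − 43 = 345.
So 302 < x ≤ 345; integers 303 through 345: 43 values.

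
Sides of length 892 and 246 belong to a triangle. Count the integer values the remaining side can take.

491

The third side lies in the open interval (646, 1138).
Integers from 647 to 1137 inclusive: 1137 − 647 + 1 = 491.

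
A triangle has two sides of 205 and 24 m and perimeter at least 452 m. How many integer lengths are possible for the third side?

Triangle inequality: 181 < x < 229. Perimeter ≥ 452 gives x ≥ 452 − 205 − 24 = 223.
So 223 ≤ x < 229; integers 223 through 228: 6 values.

6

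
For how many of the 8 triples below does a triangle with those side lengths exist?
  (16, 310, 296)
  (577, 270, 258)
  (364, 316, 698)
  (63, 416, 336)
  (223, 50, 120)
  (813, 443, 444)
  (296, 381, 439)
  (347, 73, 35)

(16,296,310): 16+296 > 310 → valid
(258,270,577): 258+270 ≤ 577 → not valid
(316,364,698): 316+364 ≤ 698 → not valid
(63,336,416): 63+336 ≤ 416 → not valid
(50,120,223): 50+120 ≤ 223 → not valid
(443,444,813): 443+444 > 813 → valid
(296,381,439): 296+381 > 439 → valid
(35,73,347): 35+73 ≤ 347 → not valid
3 of the 8 triples form a triangle.

3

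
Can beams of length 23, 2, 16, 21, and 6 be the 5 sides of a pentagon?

A pentagon exists iff every side is shorter than the sum of the others — equivalently, the longest side is less than the sum of the rest.
Longest side 23 < 45 (sum of the remaining 4), so yes.

Yes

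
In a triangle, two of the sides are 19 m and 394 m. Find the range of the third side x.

By the triangle inequality, x must be less than 19 + 394 = 413 and greater than |19 − 394| = 375.

375 < x < 413 (m)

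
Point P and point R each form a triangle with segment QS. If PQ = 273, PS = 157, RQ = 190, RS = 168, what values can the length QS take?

From triangle PQS: |273 − 157| < QS < 273 + 157, i.e. 116 < QS < 430.
From triangle RQS: 22 < QS < 358.
Both must hold, so QS lies in the intersection.

116 < QS < 358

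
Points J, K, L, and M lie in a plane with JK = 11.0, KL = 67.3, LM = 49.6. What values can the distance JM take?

6.7 ≤ JM ≤ 127.9

The maximum is all hops collinear in one direction: 11.0 + 67.3 + 49.6 = 127.9.
The longest hop is 67.3; the others sum to 60.6. Folding the others back against it leaves at least 67.3 − 60.6 = 6.7.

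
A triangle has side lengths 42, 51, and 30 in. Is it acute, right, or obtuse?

Compare the square of the longest side to the sum of squares of the other two: 30² + 42² = 2664 > 2601 = 51².

acute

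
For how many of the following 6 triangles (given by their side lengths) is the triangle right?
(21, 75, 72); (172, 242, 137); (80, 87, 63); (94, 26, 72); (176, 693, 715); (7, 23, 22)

2

(21,75,72): 21²+72² = 5625 = 75² → right
(172,242,137): 137²+172² = 48353 < 58564 = 242² → obtuse
(80,87,63): 63²+80² = 10369 > 7569 = 87² → acute
(94,26,72): 26²+72² = 5860 < 8836 = 94² → obtuse
(176,693,715): 176²+693² = 511225 = 715² → right
(7,23,22): 7²+22² = 533 > 529 = 23² → acute
2 of the 6 are right.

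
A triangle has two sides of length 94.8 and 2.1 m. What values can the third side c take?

By the triangle inequality, c must be less than 94.8 + 2.1 = 96.9 and greater than |94.8 − 2.1| = 92.7.

92.7 < c < 96.9 (m)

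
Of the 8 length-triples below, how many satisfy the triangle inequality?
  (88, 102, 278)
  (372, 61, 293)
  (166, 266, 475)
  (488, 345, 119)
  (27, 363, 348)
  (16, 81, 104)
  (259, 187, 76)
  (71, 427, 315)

(88,102,278): 88+102 ≤ 278 → not valid
(61,293,372): 61+293 ≤ 372 → not valid
(166,266,475): 166+266 ≤ 475 → not valid
(119,345,488): 119+345 ≤ 488 → not valid
(27,348,363): 27+348 > 363 → valid
(16,81,104): 16+81 ≤ 104 → not valid
(76,187,259): 76+187 > 259 → valid
(71,315,427): 71+315 ≤ 427 → not valid
2 of the 8 triples form a triangle.

2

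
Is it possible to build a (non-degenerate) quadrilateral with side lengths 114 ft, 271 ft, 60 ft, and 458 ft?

For a quadrilateral, each side must be shorter than the sum of the others.
Here the longest side is 458, but the remaining 3 sides sum to only 445.

No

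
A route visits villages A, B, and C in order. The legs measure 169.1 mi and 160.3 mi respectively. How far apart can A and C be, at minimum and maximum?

By the triangle inequality, |169.1 − 160.3| ≤ AC ≤ 169.1 + 160.3.

8.8 ≤ AC ≤ 329.4 mi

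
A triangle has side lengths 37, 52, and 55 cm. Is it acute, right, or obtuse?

Compare the square of the longest side to the sum of squares of the other two: 37² + 52² = 4073 > 3025 = 55².

acute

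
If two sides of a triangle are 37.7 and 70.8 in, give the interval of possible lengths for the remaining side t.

33.1 < t < 108.5

By the triangle inequality, t must be less than 37.7 + 70.8 = 108.5 and greater than |37.7 − 70.8| = 33.1.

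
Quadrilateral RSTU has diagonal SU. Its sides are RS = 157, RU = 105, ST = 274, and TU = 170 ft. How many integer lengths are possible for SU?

From triangle RSU: 52 < SU < 262.
From triangle TSU: 104 < SU < 444.
Intersection: 104 < SU < 262, so integers 105 through 261: 157 values.

157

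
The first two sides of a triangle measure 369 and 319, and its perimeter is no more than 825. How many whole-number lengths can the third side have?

87

Triangle inequality: 50 < x < 688. Perimeter ≤ 825 gives x ≤ 825 − 369 − 319 = 137.
So 50 < x ≤ 137; integers 51 through 137: 87 values.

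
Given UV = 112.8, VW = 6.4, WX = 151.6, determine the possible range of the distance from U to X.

32.4 ≤ UX ≤ 270.8

The maximum is all hops collinear in one direction: 112.8 + 6.4 + 151.6 = 270.8.
The longest hop is 151.6; the others sum to 119.2. Folding the others back against it leaves at least 151.6 − 119.2 = 32.4.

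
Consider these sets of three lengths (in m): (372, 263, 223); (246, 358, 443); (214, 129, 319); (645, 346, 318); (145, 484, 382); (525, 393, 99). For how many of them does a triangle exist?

5

(223,263,372): 223+263 > 372 → valid
(246,358,443): 246+358 > 443 → valid
(129,214,319): 129+214 > 319 → valid
(318,346,645): 318+346 > 645 → valid
(145,382,484): 145+382 > 484 → valid
(99,393,525): 99+393 ≤ 525 → not valid
5 of the 6 triples form a triangle.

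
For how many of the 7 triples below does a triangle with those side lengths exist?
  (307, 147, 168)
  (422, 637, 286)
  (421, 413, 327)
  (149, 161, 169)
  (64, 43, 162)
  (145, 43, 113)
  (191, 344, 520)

(147,168,307): 147+168 > 307 → valid
(286,422,637): 286+422 > 637 → valid
(327,413,421): 327+413 > 421 → valid
(149,161,169): 149+161 > 169 → valid
(43,64,162): 43+64 ≤ 162 → not valid
(43,113,145): 43+113 > 145 → valid
(191,344,520): 191+344 > 520 → valid
6 of the 7 triples form a triangle.

6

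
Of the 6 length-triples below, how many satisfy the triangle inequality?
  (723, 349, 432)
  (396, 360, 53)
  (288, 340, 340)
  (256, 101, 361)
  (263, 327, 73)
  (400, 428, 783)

(349,432,723): 349+432 > 723 → valid
(53,360,396): 53+360 > 396 → valid
(288,340,340): 288+340 > 340 → valid
(101,256,361): 101+256 ≤ 361 → not valid
(73,263,327): 73+263 > 327 → valid
(400,428,783): 400+428 > 783 → valid
5 of the 6 triples form a triangle.

5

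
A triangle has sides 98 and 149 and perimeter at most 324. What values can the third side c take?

51 < c ≤ 77

Triangle inequality alone gives 51 < c < 247.
The perimeter condition gives c ≤ 324 − 98 − 149 = 77.
Intersecting the two: 51 < c ≤ 77.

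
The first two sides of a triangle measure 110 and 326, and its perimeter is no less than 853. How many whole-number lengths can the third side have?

19

Triangle inequality: 216 < x < 436. Perimeter ≥ 853 gives x ≥ 853 − 110 − 326 = 417.
So 417 ≤ x < 436; integers 417 through 435: 19 values.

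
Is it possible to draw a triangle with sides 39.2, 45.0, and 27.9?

The longest side is 45.0, and the other two sum to 67.1.
Since 67.1 > 45.0, the triangle inequality holds.

Yes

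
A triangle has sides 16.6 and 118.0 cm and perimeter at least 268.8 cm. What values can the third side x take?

Triangle inequality alone gives 101.4 < x < 134.6.
The perimeter condition gives x ≥ 268.8 − 16.6 − 118.0 = 134.2.
Intersecting the two: 134.2 ≤ x < 134.6.

134.2 ≤ x < 134.6 cm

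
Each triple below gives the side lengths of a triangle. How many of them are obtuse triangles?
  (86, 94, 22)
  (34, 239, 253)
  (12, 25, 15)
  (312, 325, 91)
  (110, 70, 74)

(86,94,22): 22²+86² = 7880 < 8836 = 94² → obtuse
(34,239,253): 34²+239² = 58277 < 64009 = 253² → obtuse
(12,25,15): 12²+15² = 369 < 625 = 25² → obtuse
(312,325,91): 91²+312² = 105625 = 325² → right
(110,70,74): 70²+74² = 10376 < 12100 = 110² → obtuse
4 of the 5 are obtuse.

4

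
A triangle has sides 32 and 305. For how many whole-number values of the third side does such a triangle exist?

63

The third side lies in the open interval (273, 337).
Integers from 274 to 336 inclusive: 336 − 274 + 1 = 63.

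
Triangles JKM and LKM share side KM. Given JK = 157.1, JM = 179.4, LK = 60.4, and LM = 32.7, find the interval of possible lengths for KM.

From triangle JKM: |157.1 − 179.4| < KM < 157.1 + 179.4, i.e. 22.3 < KM < 336.5.
From triangle LKM: 27.7 < KM < 93.1.
Both must hold, so KM lies in the intersection.

27.7 < KM < 93.1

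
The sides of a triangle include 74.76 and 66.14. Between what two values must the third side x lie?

8.62 < x < 140.90

By the triangle inequality, x must be less than 74.76 + 66.14 = 140.90 and greater than |74.76 − 66.14| = 8.62.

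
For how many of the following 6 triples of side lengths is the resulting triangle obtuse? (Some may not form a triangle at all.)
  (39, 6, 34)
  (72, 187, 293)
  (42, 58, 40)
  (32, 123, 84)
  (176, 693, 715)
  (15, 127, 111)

1

(39,6,34): 6²+34² = 1192 < 1521 = 39² → obtuse
(72,187,293): 72+187 ≤ 293, not a triangle
(42,58,40): 40²+42² = 3364 = 58² → right
(32,123,84): 32+84 ≤ 123, not a triangle
(176,693,715): 176²+693² = 511225 = 715² → right
(15,127,111): 15+111 ≤ 127, not a triangle
1 of the 6 is obtuse.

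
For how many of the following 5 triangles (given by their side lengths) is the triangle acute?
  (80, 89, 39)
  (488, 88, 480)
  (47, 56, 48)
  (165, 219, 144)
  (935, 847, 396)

1

(80,89,39): 39²+80² = 7921 = 89² → right
(488,88,480): 88²+480² = 238144 = 488² → right
(47,56,48): 47²+48² = 4513 > 3136 = 56² → acute
(165,219,144): 144²+165² = 47961 = 219² → right
(935,847,396): 396²+847² = 874225 = 935² → right
1 of the 5 is acute.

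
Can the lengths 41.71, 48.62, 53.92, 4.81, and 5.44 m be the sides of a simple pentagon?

A pentagon exists iff every side is shorter than the sum of the others — equivalently, the longest side is less than the sum of the rest.
Longest side 53.92 < 100.58 (sum of the remaining 4), so yes.

Yes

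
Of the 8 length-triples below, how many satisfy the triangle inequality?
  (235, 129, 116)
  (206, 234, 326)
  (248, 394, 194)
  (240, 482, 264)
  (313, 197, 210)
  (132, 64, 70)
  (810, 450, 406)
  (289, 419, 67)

7

(116,129,235): 116+129 > 235 → valid
(206,234,326): 206+234 > 326 → valid
(194,248,394): 194+248 > 394 → valid
(240,264,482): 240+264 > 482 → valid
(197,210,313): 197+210 > 313 → valid
(64,70,132): 64+70 > 132 → valid
(406,450,810): 406+450 > 810 → valid
(67,289,419): 67+289 ≤ 419 → not valid
7 of the 8 triples form a triangle.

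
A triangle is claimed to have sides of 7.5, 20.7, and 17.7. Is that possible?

The longest side is 20.7, and the other two sum to 25.2.
Since 25.2 > 20.7, the triangle inequality holds.

Yes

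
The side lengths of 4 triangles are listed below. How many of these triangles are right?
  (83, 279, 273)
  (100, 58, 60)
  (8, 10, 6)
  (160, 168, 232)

(83,279,273): 83²+273² = 81418 > 77841 = 279² → acute
(100,58,60): 58²+60² = 6964 < 10000 = 100² → obtuse
(8,10,6): 6²+8² = 100 = 10² → right
(160,168,232): 160²+168² = 53824 = 232² → right
2 of the 4 are right.

2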